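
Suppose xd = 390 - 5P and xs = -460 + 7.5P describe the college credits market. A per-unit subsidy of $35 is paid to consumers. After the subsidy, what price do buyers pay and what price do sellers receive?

Pre-subsidy: 390 - 5P = -460 + 7.5P gives P* = 68, x* = 50.
With the rebate, buyers effectively pay Pb = Ps − 35, where Ps is the price sellers receive.
Demand in terms of Ps becomes xd = 390 − 5(Ps − 35) = 565 - 5Ps. Setting this equal to supply: 565 - 5Ps = -460 + 7.5Ps, so Ps = 82.
Buyers pay Pb = 82 − 35 = 47; x' = -460 + 7.5·82 = 155.

Buyers pay $47; sellers receive $82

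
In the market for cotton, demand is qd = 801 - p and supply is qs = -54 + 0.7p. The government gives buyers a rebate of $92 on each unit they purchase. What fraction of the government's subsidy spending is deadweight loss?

DWL / government spending = 322/5711

Pre-subsidy: 801 - p = -54 + 0.7p gives p* = 8550/17, q* = 5067/17.
With the rebate, buyers effectively pay pb = ps − 92, where ps is the price sellers receive.
Demand in terms of ps becomes qd = 801 − 1(ps − 92) = 893 - ps. Setting this equal to supply: 893 - ps = -54 + 0.7ps, so ps = 9470/17.
Buyers pay pb = 9470/17 − 92 = 7906/17; q' = -54 + 0.7·(9470/17) = 5711/17.
ΔCS = ½(5067/17 + 5711/17)(8550/17 − 7906/17) = 204148/17; ΔPS = ½(5067/17 + 5711/17)(9470/17 − 8550/17) = 291640/17.
Government spending = 92 × 5711/17 = 525412/17.
DWL = ½ × 92 × (5711/17 − 5067/17) = 29624/17; fraction = (29624/17) / (525412/17) = 322/5711.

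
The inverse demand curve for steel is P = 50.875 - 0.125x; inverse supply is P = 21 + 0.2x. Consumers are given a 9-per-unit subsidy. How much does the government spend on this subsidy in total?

Pre-subsidy: 50.875 - 0.125x = 21 + 0.2x gives x* = 1195/13 and P* = 512/13.
With the rebate, buyers effectively pay Pb = Ps − 9, where Ps is the price sellers receive.
On the curves, Pb = 50.875 - 0.125x and Ps = 21 + 0.2x; the wedge Ps − Pb = 9 gives 21 + 0.2x − (50.875 - 0.125x) = 9, so x' = 1555/13.
Then Pb = 50.875 − 0.125·(1555/13) = 467/13 and Ps = 21 + 0.2·(1555/13) = 584/13.
Government outlay = subsidy × quantity = 9 × 1555/13 = 13995/13.

Government cost = 13995/13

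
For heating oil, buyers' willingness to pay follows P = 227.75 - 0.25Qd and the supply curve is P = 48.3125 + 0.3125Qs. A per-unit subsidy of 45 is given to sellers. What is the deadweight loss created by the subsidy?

Pre-subsidy: 227.75 - 0.25Q = 48.3125 + 0.3125Q gives Q* = 319 and P* = 148.
With the subsidy, sellers receive Ps = Pb + 45 for each unit, where Pb is the price buyers pay.
On the curves, Pb = 227.75 - 0.25Q and Ps = 48.3125 + 0.3125Q; the wedge Ps − Pb = 45 gives 48.3125 + 0.3125Q − (227.75 - 0.25Q) = 45, so Q' = 399.
Then Pb = 227.75 − 0.25·399 = 128 and Ps = 48.3125 + 0.3125·399 = 173.
The subsidy expands output by 399 − 319 = 80 past the efficient level; on those units the gap between marginal cost and willingness to pay runs from 0 up to 45.
DWL = ½ × 45 × 80 = 1800.

Deadweight loss = 1800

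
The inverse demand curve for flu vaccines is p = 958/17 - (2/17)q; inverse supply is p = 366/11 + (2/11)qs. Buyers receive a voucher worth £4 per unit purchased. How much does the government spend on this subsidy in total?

Pre-subsidy: 958/17 - (2/17)q = 366/11 + (2/11)q gives q* = 1079/14 and p* = 331/7.
With the rebate, buyers effectively pay pb = ps − 4, where ps is the price sellers receive.
On the curves, pb = 958/17 - (2/17)q and ps = 366/11 + (2/11)q; the wedge ps − pb = 4 gives 366/11 + (2/11)q − (958/17 - (2/17)q) = 4, so q' = 633/7.
Then pb = 958/17 − (2/17)·(633/7) = 320/7 and ps = 366/11 + (2/11)·(633/7) = 348/7.
Government outlay = subsidy × quantity = 4 × 633/7 = 2532/7.

Government cost = 2532/7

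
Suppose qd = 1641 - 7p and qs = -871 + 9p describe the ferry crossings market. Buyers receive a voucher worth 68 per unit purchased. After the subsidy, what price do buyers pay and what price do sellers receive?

Pre-subsidy: 1641 - 7p = -871 + 9p gives p* = 157, q* = 542.
With the rebate, buyers effectively pay pb = ps − 68, where ps is the price sellers receive.
Demand in terms of ps becomes qd = 1641 − 7(ps − 68) = 2117 - 7ps. Setting this equal to supply: 2117 - 7ps = -871 + 9ps, so ps = 186.75.
Buyers pay pb = 186.75 − 68 = 118.75; q' = -871 + 9·186.75 = 809.75.

Buyers pay 118.75; sellers receive 186.75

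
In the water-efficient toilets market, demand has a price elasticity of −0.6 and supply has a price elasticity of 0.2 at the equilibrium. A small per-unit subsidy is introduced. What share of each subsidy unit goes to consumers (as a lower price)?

For a small subsidy around the equilibrium, the benefit split depends on the relative slopes, which at a point are proportional to the elasticities.
Buyer share = εs/(εs + |εd|) = 0.2/(0.2 + 0.6) = 0.25; seller share = |εd|/(εs + |εd|) = 0.75.

Consumer share = 0.25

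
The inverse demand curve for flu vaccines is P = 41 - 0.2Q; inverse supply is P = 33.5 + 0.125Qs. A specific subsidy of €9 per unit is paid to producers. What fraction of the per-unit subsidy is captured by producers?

Pre-subsidy: 41 - 0.2Q = 33.5 + 0.125Q gives Q* = 300/13 and P* = 473/13.
With the subsidy, sellers receive Ps = Pb + 9 for each unit, where Pb is the price buyers pay.
On the curves, Pb = 41 - 0.2Q and Ps = 33.5 + 0.125Q; the wedge Ps − Pb = 9 gives 33.5 + 0.125Q − (41 - 0.2Q) = 9, so Q' = 660/13.
Then Pb = 41 − 0.2·(660/13) = 401/13 and Ps = 33.5 + 0.125·(660/13) = 518/13.
Buyers' price falls by P* − Pb = 473/13 − 401/13 = 72/13; sellers' price rises by Ps − P* = 518/13 − 473/13 = 45/13.
So producers capture (45/13)/9 = 5/13 of each unit of subsidy.

Producer share = 5/13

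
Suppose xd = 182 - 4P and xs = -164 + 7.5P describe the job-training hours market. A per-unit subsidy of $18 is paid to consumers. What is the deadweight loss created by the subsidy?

Pre-subsidy: 182 - 4P = -164 + 7.5P gives P* = 692/23, x* = 1418/23.
With the rebate, buyers effectively pay Pb = Ps − 18, where Ps is the price sellers receive.
Demand in terms of Ps becomes xd = 182 − 4(Ps − 18) = 254 - 4Ps. Setting this equal to supply: 254 - 4Ps = -164 + 7.5Ps, so Ps = 836/23.
Buyers pay Pb = 836/23 − 18 = 422/23; x' = -164 + 7.5·(836/23) = 2498/23.
The subsidy expands output by 2498/23 − 1418/23 = 1080/23 past the efficient level; on those units the gap between marginal cost and willingness to pay runs from 0 up to 18.
DWL = ½ × 18 × 1080/23 = 9720/23.

Deadweight loss = 9720/23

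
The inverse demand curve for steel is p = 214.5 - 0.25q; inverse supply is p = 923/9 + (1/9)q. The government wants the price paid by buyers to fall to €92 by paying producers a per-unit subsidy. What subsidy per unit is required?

At a buyer price of 92, quantity demanded is 858 − 4·92 = 490.
Sellers supply 490 only when they receive ps = 923/9 + (1/9)·490 = 157.
s = ps − pb = 157 − 92 = 65.

Required subsidy s = €65 per unit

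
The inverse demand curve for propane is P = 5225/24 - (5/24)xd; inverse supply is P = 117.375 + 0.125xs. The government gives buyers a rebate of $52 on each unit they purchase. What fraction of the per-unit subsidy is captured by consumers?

Pre-subsidy: 5225/24 - (5/24)x = 117.375 + 0.125x gives x* = 301 and P* = 155.
With the rebate, buyers effectively pay Pb = Ps − 52, where Ps is the price sellers receive.
On the curves, Pb = 5225/24 - (5/24)x and Ps = 117.375 + 0.125x; the wedge Ps − Pb = 52 gives 117.375 + 0.125x − (5225/24 - (5/24)x) = 52, so x' = 457.
Then Pb = 5225/24 − (5/24)·457 = 122.5 and Ps = 117.375 + 0.125·457 = 174.5.
Buyers' price falls by P* − Pb = 155 − 122.5 = 32.5; sellers' price rises by Ps − P* = 174.5 − 155 = 19.5.
So consumers capture 32.5/52 = 0.625 of each unit of subsidy.

Consumer share = 0.625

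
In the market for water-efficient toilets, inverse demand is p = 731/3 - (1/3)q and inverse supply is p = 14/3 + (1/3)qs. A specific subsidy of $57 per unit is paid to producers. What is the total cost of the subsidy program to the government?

Pre-subsidy: 731/3 - (1/3)q = 14/3 + (1/3)q gives q* = 358.5 and p* = 745/6.
With the subsidy, sellers receive ps = pb + 57 for each unit, where pb is the price buyers pay.
On the curves, pb = 731/3 - (1/3)q and ps = 14/3 + (1/3)q; the wedge ps − pb = 57 gives 14/3 + (1/3)q − (731/3 - (1/3)q) = 57, so q' = 444.
Then pb = 731/3 − (1/3)·444 = 287/3 and ps = 14/3 + (1/3)·444 = 458/3.
Government outlay = subsidy × quantity = 57 × 444 = 25308.

Government cost = $25308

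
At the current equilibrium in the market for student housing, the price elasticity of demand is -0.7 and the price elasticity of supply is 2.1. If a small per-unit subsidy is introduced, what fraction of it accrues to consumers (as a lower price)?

Consumer share = 0.75

For a small subsidy around the equilibrium, the benefit split depends on the relative slopes, which at a point are proportional to the elasticities.
Buyer share = εs/(εs + |εd|) = 2.1/(2.1 + 0.7) = 0.75; seller share = |εd|/(εs + |εd|) = 0.25.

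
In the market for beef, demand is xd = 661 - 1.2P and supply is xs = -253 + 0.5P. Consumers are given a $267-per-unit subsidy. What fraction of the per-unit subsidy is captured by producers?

Producer share = 12/17

Pre-subsidy: 661 - 1.2P = -253 + 0.5P gives P* = 9140/17, x* = 269/17.
With the rebate, buyers effectively pay Pb = Ps − 267, where Ps is the price sellers receive.
Demand in terms of Ps becomes xd = 661 − 1.2(Ps − 267) = 981.4 - 1.2Ps. Setting this equal to supply: 981.4 - 1.2Ps = -253 + 0.5Ps, so Ps = 12344/17.
Buyers pay Pb = 12344/17 − 267 = 7805/17; x' = -253 + 0.5·(12344/17) = 1871/17.
Buyers' price falls by P* − Pb = 9140/17 − 7805/17 = 1335/17; sellers' price rises by Ps − P* = 12344/17 − 9140/17 = 3204/17.
So producers capture (3204/17)/267 = 12/17 of each unit of subsidy.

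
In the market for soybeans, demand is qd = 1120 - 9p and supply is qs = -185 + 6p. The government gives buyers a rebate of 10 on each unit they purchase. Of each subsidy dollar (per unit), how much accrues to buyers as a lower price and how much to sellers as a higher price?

Pre-subsidy: 1120 - 9p = -185 + 6p gives p* = 87, q* = 337.
With the rebate, buyers effectively pay pb = ps − 10, where ps is the price sellers receive.
Demand in terms of ps becomes qd = 1120 − 9(ps − 10) = 1210 - 9ps. Setting this equal to supply: 1210 - 9ps = -185 + 6ps, so ps = 93.
Buyers pay pb = 93 − 10 = 83; q' = -185 + 6·93 = 373.
Buyers' price falls by p* − pb = 87 − 83 = 4; sellers' price rises by ps − p* = 93 − 87 = 6.

Buyers gain 4 per unit; sellers gain 6 per unit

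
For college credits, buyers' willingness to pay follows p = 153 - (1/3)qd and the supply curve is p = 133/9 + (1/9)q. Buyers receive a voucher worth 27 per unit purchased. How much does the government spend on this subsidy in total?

Government cost = 10037.25

Pre-subsidy: 153 - (1/3)q = 133/9 + (1/9)q gives q* = 311 and p* = 148/3.
With the rebate, buyers effectively pay pb = ps − 27, where ps is the price sellers receive.
On the curves, pb = 153 - (1/3)q and ps = 133/9 + (1/9)q; the wedge ps − pb = 27 gives 133/9 + (1/9)q − (153 - (1/3)q) = 27, so q' = 371.75.
Then pb = 153 − (1/3)·371.75 = 349/12 and ps = 133/9 + (1/9)·371.75 = 673/12.
Government outlay = subsidy × quantity = 27 × 371.75 = 10037.25.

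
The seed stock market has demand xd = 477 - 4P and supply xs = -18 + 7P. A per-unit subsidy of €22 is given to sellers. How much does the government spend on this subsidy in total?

Pre-subsidy: 477 - 4P = -18 + 7P gives P* = 45, x* = 297.
With the subsidy, sellers receive Ps = Pb + 22 for each unit, where Pb is the price buyers pay.
Supply in terms of Pb becomes xs = -18 + 7(Pb + 22) = 136 + 7Pb. Setting this equal to demand: 477 - 4Pb = 136 + 7Pb, so Pb = 31.
Sellers receive Ps = 31 + 22 = 53; x' = 477 − 4·31 = 353.
Government outlay = subsidy × quantity = 22 × 353 = 7766.

Government cost = €7766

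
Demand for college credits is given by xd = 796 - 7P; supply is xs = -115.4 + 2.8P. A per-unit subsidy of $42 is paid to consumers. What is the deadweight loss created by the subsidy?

Deadweight loss = $1764

Pre-subsidy: 796 - 7P = -115.4 + 2.8P gives P* = 93, x* = 145.
With the rebate, buyers effectively pay Pb = Ps − 42, where Ps is the price sellers receive.
Demand in terms of Ps becomes xd = 796 − 7(Ps − 42) = 1090 - 7Ps. Setting this equal to supply: 1090 - 7Ps = -115.4 + 2.8Ps, so Ps = 123.
Buyers pay Pb = 123 − 42 = 81; x' = -115.4 + 2.8·123 = 229.
The subsidy expands output by 229 − 145 = 84 past the efficient level; on those units the gap between marginal cost and willingness to pay runs from 0 up to 42.
DWL = ½ × 42 × 84 = 1764.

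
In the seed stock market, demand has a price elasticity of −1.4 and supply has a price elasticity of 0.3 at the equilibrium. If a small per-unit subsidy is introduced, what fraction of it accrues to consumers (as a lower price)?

Consumer share = 3/17

For a small subsidy around the equilibrium, the benefit split depends on the relative slopes, which at a point are proportional to the elasticities.
Buyer share = εs/(εs + |εd|) = 0.3/(0.3 + 1.4) = 3/17; seller share = |εd|/(εs + |εd|) = 14/17.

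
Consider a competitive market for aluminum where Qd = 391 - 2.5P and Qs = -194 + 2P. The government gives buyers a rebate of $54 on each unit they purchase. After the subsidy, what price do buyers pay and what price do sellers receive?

Buyers pay $106; sellers receive $160

Pre-subsidy: 391 - 2.5P = -194 + 2P gives P* = 130, Q* = 66.
With the rebate, buyers effectively pay Pb = Ps − 54, where Ps is the price sellers receive.
Demand in terms of Ps becomes Qd = 391 − 2.5(Ps − 54) = 526 - 2.5Ps. Setting this equal to supply: 526 - 2.5Ps = -194 + 2Ps, so Ps = 160.
Buyers pay Pb = 160 − 54 = 106; Q' = -194 + 2·160 = 126.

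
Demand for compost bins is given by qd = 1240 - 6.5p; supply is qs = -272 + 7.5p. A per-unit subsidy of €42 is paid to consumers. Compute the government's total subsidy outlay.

Pre-subsidy: 1240 - 6.5p = -272 + 7.5p gives p* = 108, q* = 538.
With the rebate, buyers effectively pay pb = ps − 42, where ps is the price sellers receive.
Demand in terms of ps becomes qd = 1240 − 6.5(ps − 42) = 1513 - 6.5ps. Setting this equal to supply: 1513 - 6.5ps = -272 + 7.5ps, so ps = 127.5.
Buyers pay pb = 127.5 − 42 = 85.5; q' = -272 + 7.5·127.5 = 684.25.
Government outlay = subsidy × quantity = 42 × 684.25 = 28738.5.

Government cost = €28738.5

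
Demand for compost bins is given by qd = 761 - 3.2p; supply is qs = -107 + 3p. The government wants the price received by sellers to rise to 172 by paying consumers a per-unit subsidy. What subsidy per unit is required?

Required subsidy s = 62 per unit

At a seller price of 172, quantity supplied is -107 + 3·172 = 409.
Buyers absorb 409 only when they pay pb with 761 − 3.2·pb = 409, i.e. pb = 110.
s = ps − pb = 172 − 110 = 62.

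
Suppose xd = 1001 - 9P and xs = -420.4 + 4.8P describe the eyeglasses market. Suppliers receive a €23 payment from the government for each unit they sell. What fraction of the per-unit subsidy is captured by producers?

Pre-subsidy: 1001 - 9P = -420.4 + 4.8P gives P* = 103, x* = 74.
With the subsidy, sellers receive Ps = Pb + 23 for each unit, where Pb is the price buyers pay.
Supply in terms of Pb becomes xs = -420.4 + 4.8(Pb + 23) = -310 + 4.8Pb. Setting this equal to demand: 1001 - 9Pb = -310 + 4.8Pb, so Pb = 95.
Sellers receive Ps = 95 + 23 = 118; x' = 1001 − 9·95 = 146.
Buyers' price falls by P* − Pb = 103 − 95 = 8; sellers' price rises by Ps − P* = 118 − 103 = 15.
So producers capture 15/23 = 15/23 of each unit of subsidy.

Producer share = 15/23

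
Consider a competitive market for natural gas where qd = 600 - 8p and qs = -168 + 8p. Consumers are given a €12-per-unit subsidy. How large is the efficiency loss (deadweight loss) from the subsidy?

Deadweight loss = €288

Pre-subsidy: 600 - 8p = -168 + 8p gives p* = 48, q* = 216.
With the rebate, buyers effectively pay pb = ps − 12, where ps is the price sellers receive.
Demand in terms of ps becomes qd = 600 − 8(ps − 12) = 696 - 8ps. Setting this equal to supply: 696 - 8ps = -168 + 8ps, so ps = 54.
Buyers pay pb = 54 − 12 = 42; q' = -168 + 8·54 = 264.
The subsidy expands output by 264 − 216 = 48 past the efficient level; on those units the gap between marginal cost and willingness to pay runs from 0 up to 12.
DWL = ½ × 12 × 48 = 288.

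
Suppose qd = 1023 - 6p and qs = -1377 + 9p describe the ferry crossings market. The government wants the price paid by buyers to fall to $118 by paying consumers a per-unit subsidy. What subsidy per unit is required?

Required subsidy s = $70 per unit

At a buyer price of 118, quantity demanded is 1023 − 6·118 = 315.
Sellers supply 315 only when they receive ps with -1377 + 9·ps = 315, i.e. ps = 188.
s = ps − pb = 188 − 118 = 70.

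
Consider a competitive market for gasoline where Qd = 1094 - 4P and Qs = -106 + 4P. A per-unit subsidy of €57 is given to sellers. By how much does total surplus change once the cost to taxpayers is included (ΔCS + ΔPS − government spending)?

Net change in total surplus = -€3249

Pre-subsidy: 1094 - 4P = -106 + 4P gives P* = 150, Q* = 494.
With the subsidy, sellers receive Ps = Pb + 57 for each unit, where Pb is the price buyers pay.
Supply in terms of Pb becomes Qs = -106 + 4(Pb + 57) = 122 + 4Pb. Setting this equal to demand: 1094 - 4Pb = 122 + 4Pb, so Pb = 121.5.
Sellers receive Ps = 121.5 + 57 = 178.5; Q' = 1094 − 4·121.5 = 608.
ΔCS = ½(494 + 608)(150 − 121.5) = 15703.5; ΔPS = ½(494 + 608)(178.5 − 150) = 15703.5.
Government spending = 57 × 608 = 34656.
Net change = 15703.5 + 15703.5 − 34656 = -3249. The loss equals the DWL triangle ½·57·114.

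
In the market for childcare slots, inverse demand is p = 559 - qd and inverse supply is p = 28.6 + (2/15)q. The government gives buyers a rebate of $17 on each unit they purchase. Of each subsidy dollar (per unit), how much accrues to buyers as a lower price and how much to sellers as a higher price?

Buyers gain $15 per unit; sellers gain $2 per unit

Pre-subsidy: 559 - q = 28.6 + (2/15)q gives q* = 468 and p* = 91.
With the rebate, buyers effectively pay pb = ps − 17, where ps is the price sellers receive.
On the curves, pb = 559 - q and ps = 28.6 + (2/15)q; the wedge ps − pb = 17 gives 28.6 + (2/15)q − (559 - q) = 17, so q' = 483.
Then pb = 559 − 1·483 = 76 and ps = 28.6 + (2/15)·483 = 93.
Buyers' price falls by p* − pb = 91 − 76 = 15; sellers' price rises by ps − p* = 93 − 91 = 2.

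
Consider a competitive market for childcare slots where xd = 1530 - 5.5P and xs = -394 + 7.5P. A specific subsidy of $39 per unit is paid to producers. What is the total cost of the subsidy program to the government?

Pre-subsidy: 1530 - 5.5P = -394 + 7.5P gives P* = 148, x* = 716.
With the subsidy, sellers receive Ps = Pb + 39 for each unit, where Pb is the price buyers pay.
Supply in terms of Pb becomes xs = -394 + 7.5(Pb + 39) = -101.5 + 7.5Pb. Setting this equal to demand: 1530 - 5.5Pb = -101.5 + 7.5Pb, so Pb = 125.5.
Sellers receive Ps = 125.5 + 39 = 164.5; x' = 1530 − 5.5·125.5 = 839.75.
Government outlay = subsidy × quantity = 39 × 839.75 = 32750.25.

Government cost = $32750.25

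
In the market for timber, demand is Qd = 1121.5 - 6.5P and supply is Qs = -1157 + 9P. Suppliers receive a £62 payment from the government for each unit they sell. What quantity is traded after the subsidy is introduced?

Q' = 400

Pre-subsidy: 1121.5 - 6.5P = -1157 + 9P gives P* = 147, Q* = 166.
With the subsidy, sellers receive Ps = Pb + 62 for each unit, where Pb is the price buyers pay.
Supply in terms of Pb becomes Qs = -1157 + 9(Pb + 62) = -599 + 9Pb. Setting this equal to demand: 1121.5 - 6.5Pb = -599 + 9Pb, so Pb = 111.
Sellers receive Ps = 111 + 62 = 173; Q' = 1121.5 − 6.5·111 = 400.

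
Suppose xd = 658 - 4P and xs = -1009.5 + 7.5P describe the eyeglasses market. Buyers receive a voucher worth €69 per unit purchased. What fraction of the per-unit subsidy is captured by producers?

Pre-subsidy: 658 - 4P = -1009.5 + 7.5P gives P* = 145, x* = 78.
With the rebate, buyers effectively pay Pb = Ps − 69, where Ps is the price sellers receive.
Demand in terms of Ps becomes xd = 658 − 4(Ps − 69) = 934 - 4Ps. Setting this equal to supply: 934 - 4Ps = -1009.5 + 7.5Ps, so Ps = 169.
Buyers pay Pb = 169 − 69 = 100; x' = -1009.5 + 7.5·169 = 258.
Buyers' price falls by P* − Pb = 145 − 100 = 45; sellers' price rises by Ps − P* = 169 − 145 = 24.
So producers capture 24/69 = 8/23 of each unit of subsidy.

Producer share = 8/23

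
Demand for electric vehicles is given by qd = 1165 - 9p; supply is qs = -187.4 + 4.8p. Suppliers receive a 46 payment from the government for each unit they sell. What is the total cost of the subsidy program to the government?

Government cost = 19642

Pre-subsidy: 1165 - 9p = -187.4 + 4.8p gives p* = 98, q* = 283.
With the subsidy, sellers receive ps = pb + 46 for each unit, where pb is the price buyers pay.
Supply in terms of pb becomes qs = -187.4 + 4.8(pb + 46) = 33.4 + 4.8pb. Setting this equal to demand: 1165 - 9pb = 33.4 + 4.8pb, so pb = 82.
Sellers receive ps = 82 + 46 = 128; q' = 1165 − 9·82 = 427.
Government outlay = subsidy × quantity = 46 × 427 = 19642.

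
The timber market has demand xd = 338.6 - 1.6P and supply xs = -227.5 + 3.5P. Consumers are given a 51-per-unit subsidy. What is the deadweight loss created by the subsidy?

Pre-subsidy: 338.6 - 1.6P = -227.5 + 3.5P gives P* = 111, x* = 161.
With the rebate, buyers effectively pay Pb = Ps − 51, where Ps is the price sellers receive.
Demand in terms of Ps becomes xd = 338.6 − 1.6(Ps − 51) = 420.2 - 1.6Ps. Setting this equal to supply: 420.2 - 1.6Ps = -227.5 + 3.5Ps, so Ps = 127.
Buyers pay Pb = 127 − 51 = 76; x' = -227.5 + 3.5·127 = 217.
The subsidy expands output by 217 − 161 = 56 past the efficient level; on those units the gap between marginal cost and willingness to pay runs from 0 up to 51.
DWL = ½ × 51 × 56 = 1428.

Deadweight loss = 1428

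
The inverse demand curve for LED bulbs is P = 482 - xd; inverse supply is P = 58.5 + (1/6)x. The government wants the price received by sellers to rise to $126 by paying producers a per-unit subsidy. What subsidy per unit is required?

At a seller price of 126, quantity supplied is -351 + 6·126 = 405.
Buyers absorb 405 only when they pay Pb = 482 − 1·405 = 77.
s = Ps − Pb = 126 − 77 = 49.

Required subsidy s = $49 per unit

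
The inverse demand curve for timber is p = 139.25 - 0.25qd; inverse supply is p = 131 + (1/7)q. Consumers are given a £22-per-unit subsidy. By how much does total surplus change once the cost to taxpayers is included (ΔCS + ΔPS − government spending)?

Pre-subsidy: 139.25 - 0.25q = 131 + (1/7)q gives q* = 21 and p* = 134.
With the rebate, buyers effectively pay pb = ps − 22, where ps is the price sellers receive.
On the curves, pb = 139.25 - 0.25q and ps = 131 + (1/7)q; the wedge ps − pb = 22 gives 131 + (1/7)q − (139.25 - 0.25q) = 22, so q' = 77.
Then pb = 139.25 − 0.25·77 = 120 and ps = 131 + (1/7)·77 = 142.
ΔCS = ½(21 + 77)(134 − 120) = 686; ΔPS = ½(21 + 77)(142 − 134) = 392.
Government spending = 22 × 77 = 1694.
Net change = 686 + 392 − 1694 = -616. The loss equals the DWL triangle ½·22·56.

Net change in total surplus = -£616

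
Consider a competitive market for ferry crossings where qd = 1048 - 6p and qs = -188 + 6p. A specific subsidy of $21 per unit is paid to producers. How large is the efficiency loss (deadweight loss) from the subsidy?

Deadweight loss = $661.5

Pre-subsidy: 1048 - 6p = -188 + 6p gives p* = 103, q* = 430.
With the subsidy, sellers receive ps = pb + 21 for each unit, where pb is the price buyers pay.
Supply in terms of pb becomes qs = -188 + 6(pb + 21) = -62 + 6pb. Setting this equal to demand: 1048 - 6pb = -62 + 6pb, so pb = 92.5.
Sellers receive ps = 92.5 + 21 = 113.5; q' = 1048 − 6·92.5 = 493.
The subsidy expands output by 493 − 430 = 63 past the efficient level; on those units the gap between marginal cost and willingness to pay runs from 0 up to 21.
DWL = ½ × 21 × 63 = 661.5.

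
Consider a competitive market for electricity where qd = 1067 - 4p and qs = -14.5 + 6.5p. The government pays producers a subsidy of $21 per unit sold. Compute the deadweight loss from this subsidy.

Deadweight loss = $546

Pre-subsidy: 1067 - 4p = -14.5 + 6.5p gives p* = 103, q* = 655.
With the subsidy, sellers receive ps = pb + 21 for each unit, where pb is the price buyers pay.
Supply in terms of pb becomes qs = -14.5 + 6.5(pb + 21) = 122 + 6.5pb. Setting this equal to demand: 1067 - 4pb = 122 + 6.5pb, so pb = 90.
Sellers receive ps = 90 + 21 = 111; q' = 1067 − 4·90 = 707.
The subsidy expands output by 707 − 655 = 52 past the efficient level; on those units the gap between marginal cost and willingness to pay runs from 0 up to 21.
DWL = ½ × 21 × 52 = 546.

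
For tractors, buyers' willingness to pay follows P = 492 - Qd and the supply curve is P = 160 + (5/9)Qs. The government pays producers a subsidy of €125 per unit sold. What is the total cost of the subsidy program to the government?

Government cost = 514125/14

Pre-subsidy: 492 - Q = 160 + (5/9)Q gives Q* = 1494/7 and P* = 1950/7.
With the subsidy, sellers receive Ps = Pb + 125 for each unit, where Pb is the price buyers pay.
On the curves, Pb = 492 - Q and Ps = 160 + (5/9)Q; the wedge Ps − Pb = 125 gives 160 + (5/9)Q − (492 - Q) = 125, so Q' = 4113/14.
Then Pb = 492 − 1·(4113/14) = 2775/14 and Ps = 160 + (5/9)·(4113/14) = 4525/14.
Government outlay = subsidy × quantity = 125 × 4113/14 = 514125/14.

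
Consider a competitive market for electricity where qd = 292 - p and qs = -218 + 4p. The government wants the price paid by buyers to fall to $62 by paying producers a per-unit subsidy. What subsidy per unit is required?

Required subsidy s = $50 per unit

At a buyer price of 62, quantity demanded is 292 − 1·62 = 230.
Sellers supply 230 only when they receive ps with -218 + 4·ps = 230, i.e. ps = 112.
s = ps − pb = 112 − 62 = 50.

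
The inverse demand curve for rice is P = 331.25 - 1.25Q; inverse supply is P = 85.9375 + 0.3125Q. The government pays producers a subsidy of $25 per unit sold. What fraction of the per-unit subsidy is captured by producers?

Pre-subsidy: 331.25 - 1.25Q = 85.9375 + 0.3125Q gives Q* = 157 and P* = 135.
With the subsidy, sellers receive Ps = Pb + 25 for each unit, where Pb is the price buyers pay.
On the curves, Pb = 331.25 - 1.25Q and Ps = 85.9375 + 0.3125Q; the wedge Ps − Pb = 25 gives 85.9375 + 0.3125Q − (331.25 - 1.25Q) = 25, so Q' = 173.
Then Pb = 331.25 − 1.25·173 = 115 and Ps = 85.9375 + 0.3125·173 = 140.
Buyers' price falls by P* − Pb = 135 − 115 = 20; sellers' price rises by Ps − P* = 140 − 135 = 5.
So producers capture 5/25 = 0.2 of each unit of subsidy.

Producer share = 0.2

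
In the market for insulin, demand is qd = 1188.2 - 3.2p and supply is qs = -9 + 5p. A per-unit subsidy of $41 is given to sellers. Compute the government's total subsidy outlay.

Pre-subsidy: 1188.2 - 3.2p = -9 + 5p gives p* = 146, q* = 721.
With the subsidy, sellers receive ps = pb + 41 for each unit, where pb is the price buyers pay.
Supply in terms of pb becomes qs = -9 + 5(pb + 41) = 196 + 5pb. Setting this equal to demand: 1188.2 - 3.2pb = 196 + 5pb, so pb = 121.
Sellers receive ps = 121 + 41 = 162; q' = 1188.2 − 3.2·121 = 801.
Government outlay = subsidy × quantity = 41 × 801 = 32841.

Government cost = $32841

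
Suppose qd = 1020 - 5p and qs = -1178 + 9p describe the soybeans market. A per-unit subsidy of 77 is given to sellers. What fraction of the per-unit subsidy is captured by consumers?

Pre-subsidy: 1020 - 5p = -1178 + 9p gives p* = 157, q* = 235.
With the subsidy, sellers receive ps = pb + 77 for each unit, where pb is the price buyers pay.
Supply in terms of pb becomes qs = -1178 + 9(pb + 77) = -485 + 9pb. Setting this equal to demand: 1020 - 5pb = -485 + 9pb, so pb = 107.5.
Sellers receive ps = 107.5 + 77 = 184.5; q' = 1020 − 5·107.5 = 482.5.
Buyers' price falls by p* − pb = 157 − 107.5 = 49.5; sellers' price rises by ps − p* = 184.5 − 157 = 27.5.
So consumers capture 49.5/77 = 9/14 of each unit of subsidy.

Consumer share = 9/14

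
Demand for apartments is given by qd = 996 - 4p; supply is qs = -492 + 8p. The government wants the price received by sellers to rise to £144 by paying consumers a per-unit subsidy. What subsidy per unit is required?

Required subsidy s = £60 per unit

At a seller price of 144, quantity supplied is -492 + 8·144 = 660.
Buyers absorb 660 only when they pay pb with 996 − 4·pb = 660, i.e. pb = 84.
s = ps − pb = 144 − 84 = 60.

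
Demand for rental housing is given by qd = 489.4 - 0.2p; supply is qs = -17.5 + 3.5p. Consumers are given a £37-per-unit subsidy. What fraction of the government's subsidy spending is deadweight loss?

Pre-subsidy: 489.4 - 0.2p = -17.5 + 3.5p gives p* = 137, q* = 462.
With the rebate, buyers effectively pay pb = ps − 37, where ps is the price sellers receive.
Demand in terms of ps becomes qd = 489.4 − 0.2(ps − 37) = 496.8 - 0.2ps. Setting this equal to supply: 496.8 - 0.2ps = -17.5 + 3.5ps, so ps = 139.
Buyers pay pb = 139 − 37 = 102; q' = -17.5 + 3.5·139 = 469.
ΔCS = ½(462 + 469)(137 − 102) = 16292.5; ΔPS = ½(462 + 469)(139 − 137) = 931.
Government spending = 37 × 469 = 17353.
DWL = ½ × 37 × (469 − 462) = 129.5; fraction = 129.5 / 17353 = 1/134.

DWL / government spending = 1/134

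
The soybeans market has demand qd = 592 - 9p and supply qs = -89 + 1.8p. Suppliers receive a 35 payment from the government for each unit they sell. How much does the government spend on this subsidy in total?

Government cost = 2695

Pre-subsidy: 592 - 9p = -89 + 1.8p gives p* = 1135/18, q* = 24.5.
With the subsidy, sellers receive ps = pb + 35 for each unit, where pb is the price buyers pay.
Supply in terms of pb becomes qs = -89 + 1.8(pb + 35) = -26 + 1.8pb. Setting this equal to demand: 592 - 9pb = -26 + 1.8pb, so pb = 515/9.
Sellers receive ps = 515/9 + 35 = 830/9; q' = 592 − 9·(515/9) = 77.
Government outlay = subsidy × quantity = 35 × 77 = 2695.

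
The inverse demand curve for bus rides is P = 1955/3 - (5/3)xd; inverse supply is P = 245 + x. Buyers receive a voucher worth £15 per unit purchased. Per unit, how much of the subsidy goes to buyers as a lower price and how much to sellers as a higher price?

Buyers gain £9.375 per unit; sellers gain £5.625 per unit

Pre-subsidy: 1955/3 - (5/3)x = 245 + x gives x* = 152.5 and P* = 397.5.
With the rebate, buyers effectively pay Pb = Ps − 15, where Ps is the price sellers receive.
On the curves, Pb = 1955/3 - (5/3)x and Ps = 245 + x; the wedge Ps − Pb = 15 gives 245 + x − (1955/3 - (5/3)x) = 15, so x' = 158.125.
Then Pb = 1955/3 − (5/3)·158.125 = 388.125 and Ps = 245 + 1·158.125 = 403.125.
Buyers' price falls by P* − Pb = 397.5 − 388.125 = 9.375; sellers' price rises by Ps − P* = 403.125 − 397.5 = 5.625.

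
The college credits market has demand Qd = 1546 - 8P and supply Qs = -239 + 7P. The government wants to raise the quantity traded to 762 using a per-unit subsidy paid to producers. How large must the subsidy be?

At Q = 762, invert demand for the buyer price: Pb = (1546 − 762)/8 = 98; invert supply for the seller price: Ps = (762 − (-239))/7 = 143.
The subsidy must fill the gap: s = Ps − Pb = 143 − 98 = 45.

Required subsidy s = 45 per unit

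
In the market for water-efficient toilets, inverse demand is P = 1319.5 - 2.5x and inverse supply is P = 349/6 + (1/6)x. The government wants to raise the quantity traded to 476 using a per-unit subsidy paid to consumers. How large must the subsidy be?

Required subsidy s = 8 per unit

At x = 476, from the demand curve buyers pay Pb = 1319.5 − 2.5·476 = 129.5; from the supply curve sellers need Ps = 349/6 + (1/6)·476 = 137.5.
The subsidy must fill the gap: s = Ps − Pb = 137.5 − 129.5 = 8.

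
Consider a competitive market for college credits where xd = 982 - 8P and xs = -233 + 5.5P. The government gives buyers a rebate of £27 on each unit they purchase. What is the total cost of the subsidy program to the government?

Pre-subsidy: 982 - 8P = -233 + 5.5P gives P* = 90, x* = 262.
With the rebate, buyers effectively pay Pb = Ps − 27, where Ps is the price sellers receive.
Demand in terms of Ps becomes xd = 982 − 8(Ps − 27) = 1198 - 8Ps. Setting this equal to supply: 1198 - 8Ps = -233 + 5.5Ps, so Ps = 106.
Buyers pay Pb = 106 − 27 = 79; x' = -233 + 5.5·106 = 350.
Government outlay = subsidy × quantity = 27 × 350 = 9450.

Government cost = £9450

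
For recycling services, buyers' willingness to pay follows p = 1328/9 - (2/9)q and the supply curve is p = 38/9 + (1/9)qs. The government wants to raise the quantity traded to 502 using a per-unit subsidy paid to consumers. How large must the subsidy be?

Required subsidy s = 24 per unit

At q = 502, from the demand curve buyers pay pb = 1328/9 − (2/9)·502 = 36; from the supply curve sellers need ps = 38/9 + (1/9)·502 = 60.
The subsidy must fill the gap: s = ps − pb = 60 − 36 = 24.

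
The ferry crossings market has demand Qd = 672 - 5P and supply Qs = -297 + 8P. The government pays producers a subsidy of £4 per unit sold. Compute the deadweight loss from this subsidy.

Deadweight loss = 320/13

Pre-subsidy: 672 - 5P = -297 + 8P gives P* = 969/13, Q* = 3891/13.
With the subsidy, sellers receive Ps = Pb + 4 for each unit, where Pb is the price buyers pay.
Supply in terms of Pb becomes Qs = -297 + 8(Pb + 4) = -265 + 8Pb. Setting this equal to demand: 672 - 5Pb = -265 + 8Pb, so Pb = 937/13.
Sellers receive Ps = 937/13 + 4 = 989/13; Q' = 672 − 5·(937/13) = 4051/13.
The subsidy expands output by 4051/13 − 3891/13 = 160/13 past the efficient level; on those units the gap between marginal cost and willingness to pay runs from 0 up to 4.
DWL = ½ × 4 × 160/13 = 320/13.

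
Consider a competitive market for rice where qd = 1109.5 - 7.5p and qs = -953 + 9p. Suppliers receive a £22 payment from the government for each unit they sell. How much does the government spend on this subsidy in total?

Pre-subsidy: 1109.5 - 7.5p = -953 + 9p gives p* = 125, q* = 172.
With the subsidy, sellers receive ps = pb + 22 for each unit, where pb is the price buyers pay.
Supply in terms of pb becomes qs = -953 + 9(pb + 22) = -755 + 9pb. Setting this equal to demand: 1109.5 - 7.5pb = -755 + 9pb, so pb = 113.
Sellers receive ps = 113 + 22 = 135; q' = 1109.5 − 7.5·113 = 262.
Government outlay = subsidy × quantity = 22 × 262 = 5764.

Government cost = £5764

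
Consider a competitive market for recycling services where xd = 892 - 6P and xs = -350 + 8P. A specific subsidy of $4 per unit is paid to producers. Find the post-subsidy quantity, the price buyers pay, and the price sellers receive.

x' = 2614/7; buyers pay 605/7; sellers receive 633/7

Pre-subsidy: 892 - 6P = -350 + 8P gives P* = 621/7, x* = 2518/7.
With the subsidy, sellers receive Ps = Pb + 4 for each unit, where Pb is the price buyers pay.
Supply in terms of Pb becomes xs = -350 + 8(Pb + 4) = -318 + 8Pb. Setting this equal to demand: 892 - 6Pb = -318 + 8Pb, so Pb = 605/7.
Sellers receive Ps = 605/7 + 4 = 633/7; x' = 892 − 6·(605/7) = 2614/7.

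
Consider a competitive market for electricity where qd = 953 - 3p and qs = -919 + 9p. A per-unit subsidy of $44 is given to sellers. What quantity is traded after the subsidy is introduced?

Pre-subsidy: 953 - 3p = -919 + 9p gives p* = 156, q* = 485.
With the subsidy, sellers receive ps = pb + 44 for each unit, where pb is the price buyers pay.
Supply in terms of pb becomes qs = -919 + 9(pb + 44) = -523 + 9pb. Setting this equal to demand: 953 - 3pb = -523 + 9pb, so pb = 123.
Sellers receive ps = 123 + 44 = 167; q' = 953 − 3·123 = 584.

q' = 584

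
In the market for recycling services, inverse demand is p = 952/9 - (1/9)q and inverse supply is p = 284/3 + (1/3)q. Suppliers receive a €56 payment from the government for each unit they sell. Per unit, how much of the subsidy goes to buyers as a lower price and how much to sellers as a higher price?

Buyers gain €14 per unit; sellers gain €42 per unit

Pre-subsidy: 952/9 - (1/9)q = 284/3 + (1/3)q gives q* = 25 and p* = 103.
With the subsidy, sellers receive ps = pb + 56 for each unit, where pb is the price buyers pay.
On the curves, pb = 952/9 - (1/9)q and ps = 284/3 + (1/3)q; the wedge ps − pb = 56 gives 284/3 + (1/3)q − (952/9 - (1/9)q) = 56, so q' = 151.
Then pb = 952/9 − (1/9)·151 = 89 and ps = 284/3 + (1/3)·151 = 145.
Buyers' price falls by p* − pb = 103 − 89 = 14; sellers' price rises by ps − p* = 145 − 103 = 42.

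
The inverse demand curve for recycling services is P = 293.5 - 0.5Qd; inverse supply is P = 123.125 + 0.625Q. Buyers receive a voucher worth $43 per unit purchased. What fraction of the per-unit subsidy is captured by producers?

Pre-subsidy: 293.5 - 0.5Q = 123.125 + 0.625Q gives Q* = 1363/9 and P* = 1960/9.
With the rebate, buyers effectively pay Pb = Ps − 43, where Ps is the price sellers receive.
On the curves, Pb = 293.5 - 0.5Q and Ps = 123.125 + 0.625Q; the wedge Ps − Pb = 43 gives 123.125 + 0.625Q − (293.5 - 0.5Q) = 43, so Q' = 569/3.
Then Pb = 293.5 − 0.5·(569/3) = 596/3 and Ps = 123.125 + 0.625·(569/3) = 725/3.
Buyers' price falls by P* − Pb = 1960/9 − 596/3 = 172/9; sellers' price rises by Ps − P* = 725/3 − 1960/9 = 215/9.
So producers capture (215/9)/43 = 5/9 of each unit of subsidy.

Producer share = 5/9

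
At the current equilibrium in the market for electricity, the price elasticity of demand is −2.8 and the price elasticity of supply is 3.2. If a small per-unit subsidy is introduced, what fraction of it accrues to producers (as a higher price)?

Producer share = 7/15

For a small subsidy around the equilibrium, the benefit split depends on the relative slopes, which at a point are proportional to the elasticities.
Buyer share = εs/(εs + |εd|) = 3.2/(3.2 + 2.8) = 8/15; seller share = |εd|/(εs + |εd|) = 7/15.
So producers capture 7/15 of the subsidy.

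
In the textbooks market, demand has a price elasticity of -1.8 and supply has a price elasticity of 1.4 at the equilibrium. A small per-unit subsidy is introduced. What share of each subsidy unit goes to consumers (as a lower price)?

Consumer share = 0.4375

For a small subsidy around the equilibrium, the benefit split depends on the relative slopes, which at a point are proportional to the elasticities.
Buyer share = εs/(εs + |εd|) = 1.4/(1.4 + 1.8) = 0.4375; seller share = |εd|/(εs + |εd|) = 0.5625.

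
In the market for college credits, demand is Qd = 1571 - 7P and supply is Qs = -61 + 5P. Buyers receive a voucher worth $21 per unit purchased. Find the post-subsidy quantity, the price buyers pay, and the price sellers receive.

Q' = 680.25; buyers pay $127.25; sellers receive $148.25

Pre-subsidy: 1571 - 7P = -61 + 5P gives P* = 136, Q* = 619.
With the rebate, buyers effectively pay Pb = Ps − 21, where Ps is the price sellers receive.
Demand in terms of Ps becomes Qd = 1571 − 7(Ps − 21) = 1718 - 7Ps. Setting this equal to supply: 1718 - 7Ps = -61 + 5Ps, so Ps = 148.25.
Buyers pay Pb = 148.25 − 21 = 127.25; Q' = -61 + 5·148.25 = 680.25.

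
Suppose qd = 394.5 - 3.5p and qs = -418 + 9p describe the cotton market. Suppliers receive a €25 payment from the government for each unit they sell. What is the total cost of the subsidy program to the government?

Pre-subsidy: 394.5 - 3.5p = -418 + 9p gives p* = 65, q* = 167.
With the subsidy, sellers receive ps = pb + 25 for each unit, where pb is the price buyers pay.
Supply in terms of pb becomes qs = -418 + 9(pb + 25) = -193 + 9pb. Setting this equal to demand: 394.5 - 3.5pb = -193 + 9pb, so pb = 47.
Sellers receive ps = 47 + 25 = 72; q' = 394.5 − 3.5·47 = 230.
Government outlay = subsidy × quantity = 25 × 230 = 5750.

Government cost = €5750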